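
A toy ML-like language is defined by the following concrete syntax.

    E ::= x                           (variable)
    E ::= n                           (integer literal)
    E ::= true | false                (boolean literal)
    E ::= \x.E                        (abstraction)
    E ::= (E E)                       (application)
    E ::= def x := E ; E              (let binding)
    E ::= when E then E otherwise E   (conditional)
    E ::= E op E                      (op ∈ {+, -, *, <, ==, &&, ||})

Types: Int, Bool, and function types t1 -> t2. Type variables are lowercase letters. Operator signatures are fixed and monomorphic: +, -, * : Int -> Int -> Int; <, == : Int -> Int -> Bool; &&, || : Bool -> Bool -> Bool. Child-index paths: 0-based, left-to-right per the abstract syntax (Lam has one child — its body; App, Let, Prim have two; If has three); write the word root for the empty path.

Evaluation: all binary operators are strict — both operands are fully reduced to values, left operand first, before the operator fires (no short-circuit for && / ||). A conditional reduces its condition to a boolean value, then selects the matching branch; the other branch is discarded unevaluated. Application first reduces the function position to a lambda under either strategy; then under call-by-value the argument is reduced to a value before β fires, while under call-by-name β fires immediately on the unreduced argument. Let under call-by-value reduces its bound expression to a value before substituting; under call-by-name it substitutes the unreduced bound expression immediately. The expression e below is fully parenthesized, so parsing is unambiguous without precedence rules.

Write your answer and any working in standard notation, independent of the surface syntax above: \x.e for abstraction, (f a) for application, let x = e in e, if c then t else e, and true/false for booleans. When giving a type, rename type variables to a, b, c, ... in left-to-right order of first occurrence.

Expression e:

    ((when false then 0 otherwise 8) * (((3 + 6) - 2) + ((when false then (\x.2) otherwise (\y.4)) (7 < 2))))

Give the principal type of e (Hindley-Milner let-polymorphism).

Trace:
  unify Bool ~ Bool
  unify Int ~ Int
  unify Int ~ Int
  unify Int ~ Int
  unify Int ~ Int
  unify Int ~ Int
  unify Int ~ Int
  unify Int ~ Int
  unify Bool ~ Bool
\x._ : a -> Int
\y._ : b -> Int
  unify a -> Int ~ b -> Int
  unify a ~ b
  unify Int ~ Int
  unify Int ~ Int
  unify Int ~ Int
  unify b -> Int ~ Bool -> c
  unify b ~ Bool
  unify Int ~ c
_ _ : Int
  unify Int ~ Int
  unify Int ~ Int

Answer: Int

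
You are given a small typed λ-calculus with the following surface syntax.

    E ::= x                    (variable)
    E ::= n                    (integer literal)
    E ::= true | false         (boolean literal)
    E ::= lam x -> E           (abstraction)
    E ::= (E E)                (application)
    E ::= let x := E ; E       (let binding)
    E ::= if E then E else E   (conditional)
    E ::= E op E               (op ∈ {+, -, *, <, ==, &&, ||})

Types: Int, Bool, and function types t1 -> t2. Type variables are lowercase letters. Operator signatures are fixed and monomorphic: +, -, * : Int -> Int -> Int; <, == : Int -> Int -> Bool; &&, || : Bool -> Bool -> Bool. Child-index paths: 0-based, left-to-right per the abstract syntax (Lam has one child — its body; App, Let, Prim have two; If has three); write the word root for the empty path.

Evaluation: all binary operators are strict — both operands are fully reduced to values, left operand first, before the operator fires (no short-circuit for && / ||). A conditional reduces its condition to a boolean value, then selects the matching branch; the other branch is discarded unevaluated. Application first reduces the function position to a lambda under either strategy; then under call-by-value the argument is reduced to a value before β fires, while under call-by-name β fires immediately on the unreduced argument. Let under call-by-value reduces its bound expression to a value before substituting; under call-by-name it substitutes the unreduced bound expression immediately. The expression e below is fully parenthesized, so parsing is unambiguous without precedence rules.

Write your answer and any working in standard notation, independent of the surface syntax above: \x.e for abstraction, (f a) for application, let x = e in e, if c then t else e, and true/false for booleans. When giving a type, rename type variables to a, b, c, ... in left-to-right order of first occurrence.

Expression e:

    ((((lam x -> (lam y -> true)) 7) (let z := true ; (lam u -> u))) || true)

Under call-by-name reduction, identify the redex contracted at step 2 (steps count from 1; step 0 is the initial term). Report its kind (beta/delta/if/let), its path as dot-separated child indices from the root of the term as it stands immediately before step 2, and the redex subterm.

Working:
step 0: ((((\x.(\y.true)) 7) (let z = true in (\u.u))) || true)
step 1: [beta@0.0] (((\y.true) (let z = true in (\u.u))) || true)
step 2: [beta@0] (true || true)

Answer: beta at 0 : ((\y.true) (let z = true in (\u.u)))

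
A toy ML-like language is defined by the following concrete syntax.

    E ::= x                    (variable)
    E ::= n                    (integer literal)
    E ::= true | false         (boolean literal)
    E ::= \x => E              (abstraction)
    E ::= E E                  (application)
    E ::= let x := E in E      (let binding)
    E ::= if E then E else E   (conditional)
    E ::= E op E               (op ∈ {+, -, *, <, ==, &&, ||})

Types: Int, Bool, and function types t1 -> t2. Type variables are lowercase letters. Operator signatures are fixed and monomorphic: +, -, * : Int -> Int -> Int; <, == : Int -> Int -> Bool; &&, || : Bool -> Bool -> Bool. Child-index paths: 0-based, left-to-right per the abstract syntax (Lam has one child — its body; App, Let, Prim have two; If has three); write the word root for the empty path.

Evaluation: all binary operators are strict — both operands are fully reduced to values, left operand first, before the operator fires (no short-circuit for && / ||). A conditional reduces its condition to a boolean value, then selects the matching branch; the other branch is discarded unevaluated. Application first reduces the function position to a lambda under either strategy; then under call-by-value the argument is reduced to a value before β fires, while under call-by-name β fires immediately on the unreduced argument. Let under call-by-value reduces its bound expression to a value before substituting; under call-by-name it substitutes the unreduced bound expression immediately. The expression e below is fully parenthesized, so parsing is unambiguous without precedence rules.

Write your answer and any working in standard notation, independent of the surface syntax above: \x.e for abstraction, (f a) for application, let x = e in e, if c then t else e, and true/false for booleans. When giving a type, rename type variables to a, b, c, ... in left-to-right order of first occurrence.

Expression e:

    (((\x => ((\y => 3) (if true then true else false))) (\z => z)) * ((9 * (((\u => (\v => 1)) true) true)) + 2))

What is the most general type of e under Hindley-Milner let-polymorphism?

Trace:
\y._ : b -> Int
  unify Bool ~ Bool
  unify Bool ~ Bool
  unify b -> Int ~ Bool -> c
  unify b ~ Bool
  unify Int ~ c
_ _ : Int
\x._ : a -> Int
z : d
\z._ : d -> d
  unify a -> Int ~ (d -> d) -> e
  unify a ~ d -> d
  unify Int ~ e
_ _ : Int
  unify Int ~ Int
  unify Int ~ Int
\v._ : g -> Int
\u._ : f -> g -> Int
  unify f -> g -> Int ~ Bool -> h
  unify f ~ Bool
  unify g -> Int ~ h
_ _ : g -> Int
  unify g -> Int ~ Bool -> i
  unify g ~ Bool
  unify Int ~ i
_ _ : Int
  unify Int ~ Int
  unify Int ~ Int
  unify Int ~ Int
  unify Int ~ Int

Answer: Int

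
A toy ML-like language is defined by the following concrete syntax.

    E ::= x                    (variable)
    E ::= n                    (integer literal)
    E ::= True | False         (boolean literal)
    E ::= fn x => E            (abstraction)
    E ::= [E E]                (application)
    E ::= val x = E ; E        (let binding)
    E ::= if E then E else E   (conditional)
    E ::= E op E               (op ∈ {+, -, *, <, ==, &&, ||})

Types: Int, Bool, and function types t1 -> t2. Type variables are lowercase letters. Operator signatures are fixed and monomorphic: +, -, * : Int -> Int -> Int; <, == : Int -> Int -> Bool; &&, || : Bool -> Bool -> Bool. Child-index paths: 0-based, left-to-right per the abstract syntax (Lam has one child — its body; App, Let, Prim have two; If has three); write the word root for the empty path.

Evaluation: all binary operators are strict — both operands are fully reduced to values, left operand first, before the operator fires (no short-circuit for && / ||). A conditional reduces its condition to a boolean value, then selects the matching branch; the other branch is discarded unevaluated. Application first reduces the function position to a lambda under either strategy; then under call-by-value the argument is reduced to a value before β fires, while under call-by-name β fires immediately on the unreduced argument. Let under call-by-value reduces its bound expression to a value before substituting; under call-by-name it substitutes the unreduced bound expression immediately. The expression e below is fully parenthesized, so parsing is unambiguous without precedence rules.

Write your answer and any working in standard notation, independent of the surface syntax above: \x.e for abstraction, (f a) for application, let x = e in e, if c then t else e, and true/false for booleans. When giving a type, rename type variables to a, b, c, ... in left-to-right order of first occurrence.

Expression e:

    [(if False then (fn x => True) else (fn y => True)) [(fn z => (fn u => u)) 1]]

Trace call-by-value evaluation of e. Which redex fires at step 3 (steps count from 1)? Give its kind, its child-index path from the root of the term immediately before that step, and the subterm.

Answer: beta at root : ((\y.true) (\u.u))

Working:
step 0: ((if false then (\x.true) else (\y.true)) ((\z.(\u.u)) 1))
step 1: [if@0] ((\y.true) ((\z.(\u.u)) 1))
step 2: [beta@1] ((\y.true) (\u.u))
step 3: [beta@root] true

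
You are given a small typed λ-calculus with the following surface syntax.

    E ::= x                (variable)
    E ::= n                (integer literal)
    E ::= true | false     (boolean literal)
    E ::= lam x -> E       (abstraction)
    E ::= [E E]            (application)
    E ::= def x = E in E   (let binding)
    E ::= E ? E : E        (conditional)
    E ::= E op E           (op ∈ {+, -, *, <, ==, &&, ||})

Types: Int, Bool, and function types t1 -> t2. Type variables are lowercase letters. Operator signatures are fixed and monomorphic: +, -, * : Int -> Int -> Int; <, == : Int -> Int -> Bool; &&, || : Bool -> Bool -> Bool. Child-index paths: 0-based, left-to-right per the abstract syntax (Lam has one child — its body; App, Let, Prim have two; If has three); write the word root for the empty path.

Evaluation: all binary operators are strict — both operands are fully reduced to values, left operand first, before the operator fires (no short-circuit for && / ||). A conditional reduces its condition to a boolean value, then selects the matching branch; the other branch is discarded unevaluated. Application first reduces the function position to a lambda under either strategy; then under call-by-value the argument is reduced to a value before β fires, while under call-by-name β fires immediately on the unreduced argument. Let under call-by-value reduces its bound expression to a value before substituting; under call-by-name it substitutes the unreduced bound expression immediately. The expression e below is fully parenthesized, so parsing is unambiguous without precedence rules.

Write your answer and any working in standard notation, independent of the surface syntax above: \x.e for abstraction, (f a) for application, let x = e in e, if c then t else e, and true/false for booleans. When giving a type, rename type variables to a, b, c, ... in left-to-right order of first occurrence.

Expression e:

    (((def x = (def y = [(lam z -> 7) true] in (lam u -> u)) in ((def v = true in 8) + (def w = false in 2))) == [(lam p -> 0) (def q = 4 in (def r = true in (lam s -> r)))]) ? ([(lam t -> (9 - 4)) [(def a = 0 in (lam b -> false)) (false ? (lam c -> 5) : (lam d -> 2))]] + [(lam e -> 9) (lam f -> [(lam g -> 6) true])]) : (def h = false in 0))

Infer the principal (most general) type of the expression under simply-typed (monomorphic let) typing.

Answer: Int

Working:
\z._ : a -> Int
  unify a -> Int ~ Bool -> b
  unify a ~ Bool
  unify Int ~ b
_ _ : Int
let y : Int
u : c
\u._ : c -> c
let x : c -> c
let v : Bool
  unify Int ~ Int
let w : Bool
  unify Int ~ Int
  unify Int ~ Int
\p._ : d -> Int
let q : Int
let r : Bool
r : Bool
\s._ : e -> Bool
  unify d -> Int ~ (e -> Bool) -> f
  unify d ~ e -> Bool
  unify Int ~ f
_ _ : Int
  unify Int ~ Int
  unify Bool ~ Bool
  unify Int ~ Int
  unify Int ~ Int
\t._ : g -> Int
let a : Int
\b._ : h -> Bool
  unify Bool ~ Bool
\c._ : i -> Int
\d._ : j -> Int
  unify i -> Int ~ j -> Int
  unify i ~ j
  unify Int ~ Int
  unify h -> Bool ~ (j -> Int) -> k
  unify h ~ j -> Int
  unify Bool ~ k
_ _ : Bool
  unify g -> Int ~ Bool -> l
  unify g ~ Bool
  unify Int ~ l
_ _ : Int
  unify Int ~ Int
\e._ : m -> Int
\g._ : o -> Int
  unify o -> Int ~ Bool -> p
  unify o ~ Bool
  unify Int ~ p
_ _ : Int
\f._ : n -> Int
  unify m -> Int ~ (n -> Int) -> q
  unify m ~ n -> Int
  unify Int ~ q
_ _ : Int
  unify Int ~ Int
let h : Bool
  unify Int ~ Int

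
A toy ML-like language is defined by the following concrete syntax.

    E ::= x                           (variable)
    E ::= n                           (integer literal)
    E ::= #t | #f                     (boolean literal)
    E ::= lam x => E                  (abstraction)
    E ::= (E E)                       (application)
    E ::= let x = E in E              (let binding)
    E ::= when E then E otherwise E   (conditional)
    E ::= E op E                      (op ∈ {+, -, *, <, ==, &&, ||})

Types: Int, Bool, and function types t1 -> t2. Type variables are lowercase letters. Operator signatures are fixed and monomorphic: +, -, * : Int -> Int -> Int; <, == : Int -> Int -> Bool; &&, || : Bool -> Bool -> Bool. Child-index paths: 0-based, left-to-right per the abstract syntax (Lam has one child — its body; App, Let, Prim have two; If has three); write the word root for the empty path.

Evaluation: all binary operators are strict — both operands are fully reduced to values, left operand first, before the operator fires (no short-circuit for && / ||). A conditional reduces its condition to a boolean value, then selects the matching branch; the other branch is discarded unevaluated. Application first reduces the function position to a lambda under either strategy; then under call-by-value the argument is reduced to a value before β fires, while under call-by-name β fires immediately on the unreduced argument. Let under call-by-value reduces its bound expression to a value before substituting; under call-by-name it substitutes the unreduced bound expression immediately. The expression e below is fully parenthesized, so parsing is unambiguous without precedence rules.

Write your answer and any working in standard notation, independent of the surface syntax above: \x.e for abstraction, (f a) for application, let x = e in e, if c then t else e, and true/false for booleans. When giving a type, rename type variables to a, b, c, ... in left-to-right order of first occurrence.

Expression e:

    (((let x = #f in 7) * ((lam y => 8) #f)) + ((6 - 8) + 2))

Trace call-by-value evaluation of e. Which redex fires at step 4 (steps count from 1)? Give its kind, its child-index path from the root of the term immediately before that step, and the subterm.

Derivation:
step 0: (((let x = false in 7) * ((\y.8) false)) + ((6 - 8) + 2))
step 1: [let@0.0] ((7 * ((\y.8) false)) + ((6 - 8) + 2))
step 2: [beta@0.1] ((7 * 8) + ((6 - 8) + 2))
step 3: [delta@0] (56 + ((6 - 8) + 2))
step 4: [delta@1.0] (56 + (-2 + 2))

Answer: delta at 1.0 : (6 - 8)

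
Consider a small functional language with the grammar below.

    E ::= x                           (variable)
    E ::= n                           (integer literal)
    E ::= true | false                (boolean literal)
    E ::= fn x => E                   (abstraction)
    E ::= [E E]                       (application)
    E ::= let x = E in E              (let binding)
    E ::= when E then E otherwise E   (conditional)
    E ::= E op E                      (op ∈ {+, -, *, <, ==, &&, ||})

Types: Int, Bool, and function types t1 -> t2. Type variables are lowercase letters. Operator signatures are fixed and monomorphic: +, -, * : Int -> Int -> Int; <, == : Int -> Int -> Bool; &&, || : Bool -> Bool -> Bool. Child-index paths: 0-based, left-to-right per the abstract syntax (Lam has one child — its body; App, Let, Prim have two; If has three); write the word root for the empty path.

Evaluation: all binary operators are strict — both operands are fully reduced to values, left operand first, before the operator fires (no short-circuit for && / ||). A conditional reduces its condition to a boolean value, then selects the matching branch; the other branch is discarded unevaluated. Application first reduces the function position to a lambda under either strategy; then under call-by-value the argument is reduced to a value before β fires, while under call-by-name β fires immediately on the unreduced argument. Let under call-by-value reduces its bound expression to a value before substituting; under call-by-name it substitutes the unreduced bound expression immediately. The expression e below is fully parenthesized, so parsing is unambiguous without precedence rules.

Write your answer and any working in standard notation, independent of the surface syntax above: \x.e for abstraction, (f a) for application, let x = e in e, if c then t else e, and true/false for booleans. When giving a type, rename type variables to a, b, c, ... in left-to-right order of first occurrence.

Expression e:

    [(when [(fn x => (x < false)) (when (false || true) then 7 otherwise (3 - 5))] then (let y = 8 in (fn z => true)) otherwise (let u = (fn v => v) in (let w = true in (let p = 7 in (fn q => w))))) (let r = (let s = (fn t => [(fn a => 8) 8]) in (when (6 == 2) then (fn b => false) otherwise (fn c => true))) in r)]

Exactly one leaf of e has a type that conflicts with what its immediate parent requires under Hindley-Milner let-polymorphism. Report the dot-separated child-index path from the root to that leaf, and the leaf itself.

Trace:
x : a
  unify a ~ Int
  unify Bool ~ Int
  FAIL: mismatch Bool ~ Int

Answer: 0.0.0.0.1 : false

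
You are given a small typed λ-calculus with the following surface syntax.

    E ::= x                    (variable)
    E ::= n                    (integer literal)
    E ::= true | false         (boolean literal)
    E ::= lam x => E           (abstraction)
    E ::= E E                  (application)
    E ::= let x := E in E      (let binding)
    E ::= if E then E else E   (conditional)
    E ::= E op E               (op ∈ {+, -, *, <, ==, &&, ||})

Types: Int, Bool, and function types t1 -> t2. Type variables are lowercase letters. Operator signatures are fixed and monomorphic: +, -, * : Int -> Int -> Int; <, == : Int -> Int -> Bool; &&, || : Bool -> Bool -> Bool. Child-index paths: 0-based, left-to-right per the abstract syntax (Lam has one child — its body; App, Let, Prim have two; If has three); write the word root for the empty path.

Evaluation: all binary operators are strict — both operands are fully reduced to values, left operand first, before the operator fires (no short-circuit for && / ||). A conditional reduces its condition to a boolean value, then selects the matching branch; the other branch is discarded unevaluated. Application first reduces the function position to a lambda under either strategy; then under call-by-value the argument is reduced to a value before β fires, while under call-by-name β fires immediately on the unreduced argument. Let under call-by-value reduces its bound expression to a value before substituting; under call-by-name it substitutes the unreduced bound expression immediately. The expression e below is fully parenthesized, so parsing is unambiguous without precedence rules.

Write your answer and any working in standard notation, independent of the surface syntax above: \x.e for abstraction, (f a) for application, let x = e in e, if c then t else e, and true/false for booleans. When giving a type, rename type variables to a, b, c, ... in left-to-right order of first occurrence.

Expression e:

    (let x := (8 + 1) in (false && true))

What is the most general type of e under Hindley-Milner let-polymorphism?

Working:
  unify Int ~ Int
  unify Int ~ Int
let x : Int
  unify Bool ~ Bool
  unify Bool ~ Bool

Answer: Bool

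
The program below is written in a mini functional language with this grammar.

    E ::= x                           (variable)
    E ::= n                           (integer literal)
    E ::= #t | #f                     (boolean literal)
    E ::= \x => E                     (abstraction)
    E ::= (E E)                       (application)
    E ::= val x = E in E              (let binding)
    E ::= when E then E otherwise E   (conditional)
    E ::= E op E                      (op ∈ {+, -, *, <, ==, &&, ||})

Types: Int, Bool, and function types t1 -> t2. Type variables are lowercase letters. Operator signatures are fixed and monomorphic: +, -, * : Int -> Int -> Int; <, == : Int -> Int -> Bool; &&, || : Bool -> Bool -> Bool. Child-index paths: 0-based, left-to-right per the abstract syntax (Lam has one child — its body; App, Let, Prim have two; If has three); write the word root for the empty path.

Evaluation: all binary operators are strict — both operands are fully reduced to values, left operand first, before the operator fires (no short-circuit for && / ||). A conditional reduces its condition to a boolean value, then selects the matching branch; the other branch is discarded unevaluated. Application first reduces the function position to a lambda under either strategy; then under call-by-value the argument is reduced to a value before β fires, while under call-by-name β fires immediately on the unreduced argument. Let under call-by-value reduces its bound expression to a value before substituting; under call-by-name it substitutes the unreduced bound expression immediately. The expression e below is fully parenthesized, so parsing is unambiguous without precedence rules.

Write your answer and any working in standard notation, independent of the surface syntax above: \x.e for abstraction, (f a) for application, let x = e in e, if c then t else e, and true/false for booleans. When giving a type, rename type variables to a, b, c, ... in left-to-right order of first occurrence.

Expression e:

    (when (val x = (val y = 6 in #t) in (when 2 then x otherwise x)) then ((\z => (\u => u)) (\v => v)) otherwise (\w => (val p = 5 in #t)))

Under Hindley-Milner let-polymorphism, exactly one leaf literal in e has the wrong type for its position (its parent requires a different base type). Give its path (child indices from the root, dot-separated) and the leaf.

Answer: 0.1.0 : 2

Trace:
let y : Int
let x : Bool
  unify Int ~ Bool
  FAIL: mismatch Int ~ Bool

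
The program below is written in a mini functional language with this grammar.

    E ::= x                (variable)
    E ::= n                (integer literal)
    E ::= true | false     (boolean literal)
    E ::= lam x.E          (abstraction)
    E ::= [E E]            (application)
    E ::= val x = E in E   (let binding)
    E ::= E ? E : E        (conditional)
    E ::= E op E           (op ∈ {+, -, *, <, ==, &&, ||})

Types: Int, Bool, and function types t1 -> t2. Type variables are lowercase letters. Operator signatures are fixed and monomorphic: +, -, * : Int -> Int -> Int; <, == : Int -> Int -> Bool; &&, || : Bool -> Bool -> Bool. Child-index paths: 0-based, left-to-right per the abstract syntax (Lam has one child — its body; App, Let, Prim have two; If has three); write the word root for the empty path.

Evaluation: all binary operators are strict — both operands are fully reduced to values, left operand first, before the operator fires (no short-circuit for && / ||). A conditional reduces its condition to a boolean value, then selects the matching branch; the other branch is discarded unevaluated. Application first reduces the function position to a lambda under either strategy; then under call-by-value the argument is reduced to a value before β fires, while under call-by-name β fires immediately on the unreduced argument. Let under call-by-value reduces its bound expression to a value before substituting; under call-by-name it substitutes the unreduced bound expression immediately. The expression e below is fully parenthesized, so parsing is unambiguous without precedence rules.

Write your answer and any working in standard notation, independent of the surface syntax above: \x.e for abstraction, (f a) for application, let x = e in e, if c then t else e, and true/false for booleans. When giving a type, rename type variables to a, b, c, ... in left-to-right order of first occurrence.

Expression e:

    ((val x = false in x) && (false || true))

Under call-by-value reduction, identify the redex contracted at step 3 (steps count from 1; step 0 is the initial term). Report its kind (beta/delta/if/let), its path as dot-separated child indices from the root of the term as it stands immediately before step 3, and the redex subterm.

Trace:
step 0: ((let x = false in x) && (false || true))
step 1: [let@0] (false && (false || true))
step 2: [delta@1] (false && true)
step 3: [delta@root] false

Answer: delta at root : (false && true)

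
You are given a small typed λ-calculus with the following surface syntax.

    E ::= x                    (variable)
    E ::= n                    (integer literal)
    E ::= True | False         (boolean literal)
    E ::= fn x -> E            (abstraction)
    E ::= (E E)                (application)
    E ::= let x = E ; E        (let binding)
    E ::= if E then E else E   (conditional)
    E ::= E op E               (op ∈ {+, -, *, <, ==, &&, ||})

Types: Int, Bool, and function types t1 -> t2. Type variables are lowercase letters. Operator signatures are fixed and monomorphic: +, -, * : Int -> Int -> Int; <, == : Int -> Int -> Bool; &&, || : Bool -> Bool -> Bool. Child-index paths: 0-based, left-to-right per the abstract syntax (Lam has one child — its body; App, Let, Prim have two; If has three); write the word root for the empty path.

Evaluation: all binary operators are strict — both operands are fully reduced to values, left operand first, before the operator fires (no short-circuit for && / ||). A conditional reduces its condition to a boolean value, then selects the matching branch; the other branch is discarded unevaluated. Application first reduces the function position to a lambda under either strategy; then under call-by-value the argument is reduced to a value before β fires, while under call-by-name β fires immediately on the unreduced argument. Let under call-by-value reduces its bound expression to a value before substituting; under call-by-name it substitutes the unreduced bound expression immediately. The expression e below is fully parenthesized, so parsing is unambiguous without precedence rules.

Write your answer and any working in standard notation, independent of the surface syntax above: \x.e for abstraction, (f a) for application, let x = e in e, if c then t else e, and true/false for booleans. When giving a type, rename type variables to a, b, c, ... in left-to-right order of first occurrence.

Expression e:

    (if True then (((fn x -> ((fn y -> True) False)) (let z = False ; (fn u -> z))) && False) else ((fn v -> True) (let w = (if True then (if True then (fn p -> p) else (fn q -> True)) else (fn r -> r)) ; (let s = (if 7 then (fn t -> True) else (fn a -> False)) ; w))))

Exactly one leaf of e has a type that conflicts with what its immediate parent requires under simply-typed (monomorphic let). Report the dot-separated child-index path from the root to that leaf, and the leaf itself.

Answer: 2.1.1.0.0 : 7

Trace:
  unify Bool ~ Bool
\y._ : b -> Bool
  unify b -> Bool ~ Bool -> c
  unify b ~ Bool
  unify Bool ~ c
_ _ : Bool
\x._ : a -> Bool
let z : Bool
z : Bool
\u._ : d -> Bool
  unify a -> Bool ~ (d -> Bool) -> e
  unify a ~ d -> Bool
  unify Bool ~ e
_ _ : Bool
  unify Bool ~ Bool
  unify Bool ~ Bool
\v._ : f -> Bool
  unify Bool ~ Bool
  unify Bool ~ Bool
p : g
\p._ : g -> g
\q._ : h -> Bool
  unify g -> g ~ h -> Bool
  unify g ~ h
  unify h ~ Bool
r : i
\r._ : i -> i
  unify Bool -> Bool ~ i -> i
  unify Bool ~ i
  unify Bool ~ Bool
let w : Bool -> Bool
  unify Int ~ Bool
  FAIL: mismatch Int ~ Bool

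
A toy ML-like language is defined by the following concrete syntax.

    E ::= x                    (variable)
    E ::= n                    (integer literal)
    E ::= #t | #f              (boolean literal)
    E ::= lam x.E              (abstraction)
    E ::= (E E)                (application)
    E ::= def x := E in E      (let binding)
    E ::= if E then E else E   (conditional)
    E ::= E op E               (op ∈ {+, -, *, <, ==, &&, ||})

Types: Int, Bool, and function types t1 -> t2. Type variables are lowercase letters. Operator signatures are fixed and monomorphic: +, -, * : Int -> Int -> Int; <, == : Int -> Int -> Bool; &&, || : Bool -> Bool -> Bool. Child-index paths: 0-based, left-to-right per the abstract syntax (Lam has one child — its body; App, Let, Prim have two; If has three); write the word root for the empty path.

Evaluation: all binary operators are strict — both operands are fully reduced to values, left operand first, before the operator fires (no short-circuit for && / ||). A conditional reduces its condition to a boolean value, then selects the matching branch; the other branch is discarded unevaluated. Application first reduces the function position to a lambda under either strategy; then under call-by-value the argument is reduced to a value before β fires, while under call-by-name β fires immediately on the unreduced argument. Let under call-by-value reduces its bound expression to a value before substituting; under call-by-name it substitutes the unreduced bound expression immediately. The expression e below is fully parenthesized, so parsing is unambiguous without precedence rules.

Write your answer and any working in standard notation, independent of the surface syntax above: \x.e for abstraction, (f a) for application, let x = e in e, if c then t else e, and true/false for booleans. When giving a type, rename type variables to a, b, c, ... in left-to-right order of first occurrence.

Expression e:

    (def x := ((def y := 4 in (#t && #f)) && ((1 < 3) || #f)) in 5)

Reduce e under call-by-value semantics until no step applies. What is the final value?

Answer: 5

Working:
step 0: (let x = ((let y = 4 in (true && false)) && ((1 < 3) || false)) in 5)
step 1: [let@0.0] (let x = ((true && false) && ((1 < 3) || false)) in 5)
step 2: [delta@0.0] (let x = (false && ((1 < 3) || false)) in 5)
step 3: [delta@0.1.0] (let x = (false && (true || false)) in 5)
step 4: [delta@0.1] (let x = (false && true) in 5)
step 5: [delta@0] (let x = false in 5)
step 6: [let@root] 5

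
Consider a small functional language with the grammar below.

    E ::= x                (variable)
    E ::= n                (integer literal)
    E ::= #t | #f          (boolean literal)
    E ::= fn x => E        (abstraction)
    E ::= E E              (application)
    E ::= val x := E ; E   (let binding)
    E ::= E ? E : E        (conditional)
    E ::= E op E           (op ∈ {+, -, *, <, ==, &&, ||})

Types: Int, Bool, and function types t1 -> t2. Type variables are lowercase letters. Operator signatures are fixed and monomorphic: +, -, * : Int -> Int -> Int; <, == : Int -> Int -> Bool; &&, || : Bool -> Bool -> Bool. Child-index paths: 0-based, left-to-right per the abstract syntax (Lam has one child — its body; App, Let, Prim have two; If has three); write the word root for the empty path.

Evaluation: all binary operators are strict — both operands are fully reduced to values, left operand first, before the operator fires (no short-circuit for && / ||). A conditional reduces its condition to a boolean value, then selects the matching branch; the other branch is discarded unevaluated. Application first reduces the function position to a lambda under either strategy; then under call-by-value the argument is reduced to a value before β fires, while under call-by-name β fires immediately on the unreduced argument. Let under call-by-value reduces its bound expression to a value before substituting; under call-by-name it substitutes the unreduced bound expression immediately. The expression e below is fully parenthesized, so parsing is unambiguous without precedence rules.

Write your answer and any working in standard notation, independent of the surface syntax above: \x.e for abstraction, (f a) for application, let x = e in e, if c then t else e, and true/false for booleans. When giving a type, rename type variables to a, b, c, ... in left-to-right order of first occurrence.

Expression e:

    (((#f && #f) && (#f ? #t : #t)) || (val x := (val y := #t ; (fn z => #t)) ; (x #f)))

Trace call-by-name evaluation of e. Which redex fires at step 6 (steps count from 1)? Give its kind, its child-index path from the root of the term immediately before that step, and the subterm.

Derivation:
step 0: (((false && false) && (if false then true else true)) || (let x = (let y = true in (\z.true)) in (x false)))
step 1: [delta@0.0] ((false && (if false then true else true)) || (let x = (let y = true in (\z.true)) in (x false)))
step 2: [if@0.1] ((false && true) || (let x = (let y = true in (\z.true)) in (x false)))
step 3: [delta@0] (false || (let x = (let y = true in (\z.true)) in (x false)))
step 4: [let@1] (false || ((let y = true in (\z.true)) false))
step 5: [let@1.0] (false || ((\z.true) false))
step 6: [beta@1] (false || true)

Answer: beta at 1 : ((\z.true) false)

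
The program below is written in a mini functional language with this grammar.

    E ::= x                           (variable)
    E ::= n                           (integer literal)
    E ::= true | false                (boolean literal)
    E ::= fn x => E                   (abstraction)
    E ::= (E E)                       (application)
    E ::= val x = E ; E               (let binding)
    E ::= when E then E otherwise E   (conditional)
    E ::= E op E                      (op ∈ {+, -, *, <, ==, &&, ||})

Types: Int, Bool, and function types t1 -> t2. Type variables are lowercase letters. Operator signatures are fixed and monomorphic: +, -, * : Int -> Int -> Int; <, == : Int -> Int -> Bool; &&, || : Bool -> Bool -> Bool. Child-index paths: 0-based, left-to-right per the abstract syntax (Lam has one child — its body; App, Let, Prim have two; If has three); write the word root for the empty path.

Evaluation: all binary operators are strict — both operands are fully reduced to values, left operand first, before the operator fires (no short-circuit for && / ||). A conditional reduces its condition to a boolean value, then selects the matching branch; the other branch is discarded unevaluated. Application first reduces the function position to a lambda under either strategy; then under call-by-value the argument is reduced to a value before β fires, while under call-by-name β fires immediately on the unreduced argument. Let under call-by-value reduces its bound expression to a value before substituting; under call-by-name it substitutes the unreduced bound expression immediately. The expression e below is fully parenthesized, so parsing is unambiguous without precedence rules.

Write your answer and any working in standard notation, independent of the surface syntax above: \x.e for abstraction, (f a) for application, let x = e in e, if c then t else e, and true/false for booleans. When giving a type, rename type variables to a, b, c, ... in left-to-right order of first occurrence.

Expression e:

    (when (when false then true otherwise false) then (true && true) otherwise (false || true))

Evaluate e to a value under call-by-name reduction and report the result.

Working:
step 0: (if (if false then true else false) then (true && true) else (false || true))
step 1: [if@0] (if false then (true && true) else (false || true))
step 2: [if@root] (false || true)
step 3: [delta@root] true

Answer: true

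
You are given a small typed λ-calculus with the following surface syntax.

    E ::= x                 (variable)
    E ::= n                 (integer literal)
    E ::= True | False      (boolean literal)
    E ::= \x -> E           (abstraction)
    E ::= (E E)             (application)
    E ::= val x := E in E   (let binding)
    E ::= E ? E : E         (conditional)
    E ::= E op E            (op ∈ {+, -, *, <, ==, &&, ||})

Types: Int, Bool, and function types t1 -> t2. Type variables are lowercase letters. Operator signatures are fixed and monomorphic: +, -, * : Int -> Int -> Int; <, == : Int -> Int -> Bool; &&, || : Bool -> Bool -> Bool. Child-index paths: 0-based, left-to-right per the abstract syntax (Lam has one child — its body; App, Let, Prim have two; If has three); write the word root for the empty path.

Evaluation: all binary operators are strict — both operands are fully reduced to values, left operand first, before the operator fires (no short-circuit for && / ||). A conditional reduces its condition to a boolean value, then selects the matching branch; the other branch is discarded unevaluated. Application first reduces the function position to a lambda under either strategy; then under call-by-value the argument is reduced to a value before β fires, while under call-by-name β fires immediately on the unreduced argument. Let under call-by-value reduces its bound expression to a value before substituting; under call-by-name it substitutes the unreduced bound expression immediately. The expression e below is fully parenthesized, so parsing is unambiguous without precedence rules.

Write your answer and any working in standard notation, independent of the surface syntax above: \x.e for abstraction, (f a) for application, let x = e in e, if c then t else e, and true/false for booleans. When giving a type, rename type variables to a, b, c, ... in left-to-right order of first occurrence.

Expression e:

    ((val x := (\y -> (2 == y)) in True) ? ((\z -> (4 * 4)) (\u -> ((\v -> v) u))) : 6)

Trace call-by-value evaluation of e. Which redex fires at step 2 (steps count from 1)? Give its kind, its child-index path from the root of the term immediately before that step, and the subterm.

Working:
step 0: (if (let x = (\y.(2 == y)) in true) then ((\z.(4 * 4)) (\u.((\v.v) u))) else 6)
step 1: [let@0] (if true then ((\z.(4 * 4)) (\u.((\v.v) u))) else 6)
step 2: [if@root] ((\z.(4 * 4)) (\u.((\v.v) u)))

Answer: if at root : (if true then ((\z.(4 * 4)) (\u.((\v.v) u))) else 6)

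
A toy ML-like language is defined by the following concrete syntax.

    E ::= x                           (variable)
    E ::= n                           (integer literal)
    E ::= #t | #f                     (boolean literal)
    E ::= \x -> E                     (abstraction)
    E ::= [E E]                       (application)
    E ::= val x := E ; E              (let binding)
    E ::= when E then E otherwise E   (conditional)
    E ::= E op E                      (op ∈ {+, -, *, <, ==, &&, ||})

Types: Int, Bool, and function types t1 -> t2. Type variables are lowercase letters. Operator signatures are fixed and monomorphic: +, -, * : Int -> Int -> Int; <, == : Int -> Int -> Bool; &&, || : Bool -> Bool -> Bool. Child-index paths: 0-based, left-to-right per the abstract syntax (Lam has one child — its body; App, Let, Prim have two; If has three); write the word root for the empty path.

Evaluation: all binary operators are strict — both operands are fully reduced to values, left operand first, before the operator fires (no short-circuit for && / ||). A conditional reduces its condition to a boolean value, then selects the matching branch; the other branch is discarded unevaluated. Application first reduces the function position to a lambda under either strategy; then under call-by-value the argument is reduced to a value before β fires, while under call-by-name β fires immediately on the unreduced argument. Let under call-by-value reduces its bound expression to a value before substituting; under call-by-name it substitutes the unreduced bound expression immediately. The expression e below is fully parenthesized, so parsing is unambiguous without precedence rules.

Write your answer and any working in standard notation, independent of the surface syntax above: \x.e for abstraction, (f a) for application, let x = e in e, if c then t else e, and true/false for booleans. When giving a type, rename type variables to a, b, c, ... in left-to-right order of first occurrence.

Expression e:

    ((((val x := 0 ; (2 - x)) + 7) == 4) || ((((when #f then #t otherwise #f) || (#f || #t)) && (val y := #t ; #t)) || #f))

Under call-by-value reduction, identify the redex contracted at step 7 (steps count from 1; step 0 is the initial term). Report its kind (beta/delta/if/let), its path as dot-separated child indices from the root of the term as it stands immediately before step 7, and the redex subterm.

Trace:
step 0: ((((let x = 0 in (2 - x)) + 7) == 4) || ((((if false then true else false) || (false || true)) && (let y = true in true)) || false))
step 1: [let@0.0.0] ((((2 - 0) + 7) == 4) || ((((if false then true else false) || (false || true)) && (let y = true in true)) || false))
step 2: [delta@0.0.0] (((2 + 7) == 4) || ((((if false then true else false) || (false || true)) && (let y = true in true)) || false))
step 3: [delta@0.0] ((9 == 4) || ((((if false then true else false) || (false || true)) && (let y = true in true)) || false))
step 4: [delta@0] (false || ((((if false then true else false) || (false || true)) && (let y = true in true)) || false))
step 5: [if@1.0.0.0] (false || (((false || (false || true)) && (let y = true in true)) || false))
step 6: [delta@1.0.0.1] (false || (((false || true) && (let y = true in true)) || false))
step 7: [delta@1.0.0] (false || ((true && (let y = true in true)) || false))

Answer: delta at 1.0.0 : (false || true)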